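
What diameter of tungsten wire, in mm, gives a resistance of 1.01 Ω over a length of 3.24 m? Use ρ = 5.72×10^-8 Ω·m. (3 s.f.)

0.483 mm

A = ρL/R = (5.72×10^-8)(3.24)/(1.01) = 1.835e-07 m²
d = 2√(A/π) = 4.834e-04 m = 0.483 mm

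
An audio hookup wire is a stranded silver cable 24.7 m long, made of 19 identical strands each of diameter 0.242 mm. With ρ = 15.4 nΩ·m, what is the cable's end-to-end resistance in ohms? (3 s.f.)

ρ = 15.4 nΩ·m = 1.54×10^-8 Ω·m
A_strand = π(1.2100e-04 m)² = 4.600e-08 m²
R_strand = ρL/A = (1.54×10^-8)(24.7)/(4.600e-08) = 8.27 Ω
R_total = R_strand/N = 8.27/19 = 0.435 Ω

0.435 Ω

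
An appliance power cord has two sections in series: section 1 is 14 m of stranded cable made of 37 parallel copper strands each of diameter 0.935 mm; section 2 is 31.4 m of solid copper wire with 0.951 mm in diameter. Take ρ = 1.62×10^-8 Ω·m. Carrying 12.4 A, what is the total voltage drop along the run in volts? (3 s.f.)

Section 1: A_strand = π(4.6750e-04)² = 6.866e-07 m²; R₁ = ρL/(N·A_s) = (1.62×10^-8)(14)/(37×6.866e-07) = 0.008927 Ω
Section 2: A = π(d/2)² = π(4.7550e-04 m)² = 7.103e-07 m²
R₂ = (1.62×10^-8)(31.4)/(7.103e-07) = 0.7161 Ω
R = R₁ + R₂ = 0.7251 Ω
V = IR = 12.4 × 0.7251 = 8.99 V

8.99 V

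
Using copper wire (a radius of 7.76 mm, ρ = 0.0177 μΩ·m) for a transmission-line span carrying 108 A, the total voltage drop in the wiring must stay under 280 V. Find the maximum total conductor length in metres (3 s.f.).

27700 m

ρ = 0.0177 μΩ·m = 1.77×10^-8 Ω·m
A = πr² = π(7.7600e-03 m)² = 1.892e-04 m²
L_max = V_max·A/(1·ρI) = (280)(1.892e-04)/(1.77×10^-8×108) = 27700 m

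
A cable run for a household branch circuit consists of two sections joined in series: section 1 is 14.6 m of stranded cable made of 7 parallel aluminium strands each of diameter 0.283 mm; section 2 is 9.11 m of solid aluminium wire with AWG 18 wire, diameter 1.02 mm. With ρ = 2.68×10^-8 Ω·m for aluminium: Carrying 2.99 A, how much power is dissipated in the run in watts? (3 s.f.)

10.6 W

Section 1: A_strand = π(1.4150e-04)² = 6.290e-08 m²; R₁ = ρL/(N·A_s) = (2.68×10^-8)(14.6)/(7×6.290e-08) = 0.8886 Ω
Section 2: A = π(1.02/2 mm)² = π(5.1000e-04 m)² = 8.171e-07 m²
R₂ = (2.68×10^-8)(9.11)/(8.171e-07) = 0.2988 Ω
R = R₁ + R₂ = 1.187 Ω
P = I²R = (2.99)² × 1.187 = 10.6 W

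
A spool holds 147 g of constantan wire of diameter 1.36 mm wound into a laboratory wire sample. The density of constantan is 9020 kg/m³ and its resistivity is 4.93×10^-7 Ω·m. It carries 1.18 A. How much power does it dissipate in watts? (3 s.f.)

A = π(d/2)² = π(6.8000e-04 m)² = 1.4527e-06 m²
L = m/(density·A) = 0.147/(9020×1.4527e-06) = 11.22 m
R = ρL/A = (4.93×10^-7)(11.22)/(1.4527e-06) = 3.807 Ω
P = I²R = (1.18)² × 3.807 = 5.30 W

5.30 W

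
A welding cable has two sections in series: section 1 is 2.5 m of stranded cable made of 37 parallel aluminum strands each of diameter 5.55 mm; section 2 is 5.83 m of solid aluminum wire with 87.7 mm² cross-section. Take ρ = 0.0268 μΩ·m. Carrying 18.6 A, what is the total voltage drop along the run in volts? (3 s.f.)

ρ = 0.0268 μΩ·m = 2.68×10^-8 Ω·m
Section 1: A_strand = π(2.7750e-03)² = 2.419e-05 m²; R₁ = ρL/(N·A_s) = (2.68×10^-8)(2.5)/(37×2.419e-05) = 7.485×10^-5 Ω
Section 2: A = 87.7 mm² = 8.770e-05 m²
R₂ = (2.68×10^-8)(5.83)/(8.770e-05) = 0.001782 Ω
R = R₁ + R₂ = 0.001856 Ω
V = IR = 18.6 × 0.001856 = 0.0345 V

0.0345 V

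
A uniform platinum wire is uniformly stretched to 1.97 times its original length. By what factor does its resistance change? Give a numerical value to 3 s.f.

3.88

Volume constant ⇒ A' = A/k with k = 1.97. R' = ρ(kL)/(A/k) = k²R.
Factor = 3.88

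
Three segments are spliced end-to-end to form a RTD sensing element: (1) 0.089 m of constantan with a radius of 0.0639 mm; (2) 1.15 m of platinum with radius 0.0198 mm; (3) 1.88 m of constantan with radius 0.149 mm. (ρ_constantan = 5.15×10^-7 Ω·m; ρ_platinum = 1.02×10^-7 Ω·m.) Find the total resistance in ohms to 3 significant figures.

Seg 1: A = πr² = π(6.3900e-05 m)² = 1.283e-08 m²
R_1 = (5.15×10^-7)(0.089)/(1.283e-08) = 3.573 Ω
Seg 2: A = πr² = π(1.9800e-05 m)² = 1.232e-09 m²
R_2 = (1.02×10^-7)(1.15)/(1.232e-09) = 95.24 Ω
Seg 3: A = πr² = π(1.4900e-04 m)² = 6.975e-08 m²
R_3 = (5.15×10^-7)(1.88)/(6.975e-08) = 13.88 Ω
R_total = R_1 + R_2 + R_3 = 113 Ω

113 Ω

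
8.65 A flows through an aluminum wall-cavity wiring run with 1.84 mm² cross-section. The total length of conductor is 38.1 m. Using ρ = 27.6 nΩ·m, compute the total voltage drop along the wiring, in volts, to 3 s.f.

4.94 V

ρ = 27.6 nΩ·m = 2.76×10^-8 Ω·m
A = 1.84 mm² = 1.840e-06 m²
R = ρL/A = (2.76×10^-8)(38.1)/(1.840e-06) = 0.5715 Ω
V = IR = 8.65 × 0.5715 = 4.94 V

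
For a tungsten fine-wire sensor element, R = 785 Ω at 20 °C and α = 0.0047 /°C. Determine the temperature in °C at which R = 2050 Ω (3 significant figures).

363 °C

R = R₀(1 + α(T − T₀)) ⇒ T = T₀ + (R/R₀ − 1)/α
T = 20 + (2050/785 − 1)/0.0047 = 20 + (1.611)/0.0047 = 363 °C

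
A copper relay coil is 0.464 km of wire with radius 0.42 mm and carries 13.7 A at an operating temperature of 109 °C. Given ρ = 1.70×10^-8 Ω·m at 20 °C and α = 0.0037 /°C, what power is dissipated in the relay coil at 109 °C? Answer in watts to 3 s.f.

A = πr² = π(4.2000e-04 m)² = 5.542e-07 m²
R₍20₎ = ρL/A = (1.70×10^-8)(464)/(5.542e-07) = 14.23 Ω
R₍109₎ = R₍20₎(1 + αΔT) = 14.23 × (1 + 0.0037×89) = 18.92 Ω
P = I²R = (13.7)² × 18.92 = 3550 W

3550 W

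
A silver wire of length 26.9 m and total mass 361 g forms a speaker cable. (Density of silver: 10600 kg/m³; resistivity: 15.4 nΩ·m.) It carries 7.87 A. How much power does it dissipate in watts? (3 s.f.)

ρ = 15.4 nΩ·m = 1.54×10^-8 Ω·m
A = m/(density·L) = 0.361/(10600×26.9) = 1.2660e-06 m²
R = ρL/A = (1.54×10^-8)(26.9)/(1.2660e-06) = 0.3272 Ω
P = I²R = (7.87)² × 0.3272 = 20.3 W

20.3 W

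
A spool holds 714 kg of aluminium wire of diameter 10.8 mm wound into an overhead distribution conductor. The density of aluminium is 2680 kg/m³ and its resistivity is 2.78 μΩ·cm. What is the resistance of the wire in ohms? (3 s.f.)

ρ = 2.78 μΩ·cm = 2.78×10^-8 Ω·m
A = π(d/2)² = π(5.4000e-03 m)² = 9.1609e-05 m²
L = m/(density·A) = 714/(2680×9.1609e-05) = 2908 m
R = ρL/A = (2.78×10^-8)(2908)/(9.1609e-05) = 0.883 Ω

0.883 Ω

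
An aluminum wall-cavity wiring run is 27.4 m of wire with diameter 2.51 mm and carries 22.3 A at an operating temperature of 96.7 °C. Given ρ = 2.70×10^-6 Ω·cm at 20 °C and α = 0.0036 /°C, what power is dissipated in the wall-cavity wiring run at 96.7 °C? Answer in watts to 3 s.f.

94.9 W

ρ = 2.70×10^-6 Ω·cm = 2.70×10^-8 Ω·m
A = π(d/2)² = π(1.2550e-03 m)² = 4.948e-06 m²
R₍20₎ = ρL/A = (2.70×10^-8)(27.4)/(4.948e-06) = 0.1495 Ω
R₍96.7₎ = R₍20₎(1 + αΔT) = 0.1495 × (1 + 0.0036×76.7) = 0.1908 Ω
P = I²R = (22.3)² × 0.1908 = 94.9 W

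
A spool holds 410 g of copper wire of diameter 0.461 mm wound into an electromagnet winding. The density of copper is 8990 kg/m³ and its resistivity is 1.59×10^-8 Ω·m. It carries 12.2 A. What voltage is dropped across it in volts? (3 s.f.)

318 V

A = π(d/2)² = π(2.3050e-04 m)² = 1.6691e-07 m²
L = m/(density·A) = 0.41/(8990×1.6691e-07) = 273.2 m
R = ρL/A = (1.59×10^-8)(273.2)/(1.6691e-07) = 26.03 Ω
V = IR = 12.2 × 26.03 = 318 V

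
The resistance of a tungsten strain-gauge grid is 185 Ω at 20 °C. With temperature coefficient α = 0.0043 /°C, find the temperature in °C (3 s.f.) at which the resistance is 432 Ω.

R = R₀(1 + α(T − T₀)) ⇒ T = T₀ + (R/R₀ − 1)/α
T = 20 + (432/185 − 1)/0.0043 = 20 + (1.335)/0.0043 = 330 °C

330 °C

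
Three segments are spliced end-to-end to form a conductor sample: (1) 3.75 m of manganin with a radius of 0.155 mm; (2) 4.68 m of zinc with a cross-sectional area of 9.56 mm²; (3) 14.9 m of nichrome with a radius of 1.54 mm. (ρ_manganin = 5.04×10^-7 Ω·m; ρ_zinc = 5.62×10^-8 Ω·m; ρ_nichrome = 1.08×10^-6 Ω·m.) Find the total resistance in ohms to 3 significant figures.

27.2 Ω

Seg 1: A = πr² = π(1.5500e-04 m)² = 7.548e-08 m²
R_1 = (5.04×10^-7)(3.75)/(7.548e-08) = 25.04 Ω
Seg 2: A = 9.56 mm² = 9.560e-06 m²
R_2 = (5.62×10^-8)(4.68)/(9.560e-06) = 0.02751 Ω
Seg 3: A = πr² = π(1.5400e-03 m)² = 7.451e-06 m²
R_3 = (1.08×10^-6)(14.9)/(7.451e-06) = 2.16 Ω
R_total = R_1 + R_2 + R_3 = 27.2 Ω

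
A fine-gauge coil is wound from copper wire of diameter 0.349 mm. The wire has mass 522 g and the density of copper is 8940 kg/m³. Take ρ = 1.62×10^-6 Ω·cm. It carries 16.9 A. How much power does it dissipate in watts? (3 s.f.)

ρ = 1.62×10^-6 Ω·cm = 1.62×10^-8 Ω·m
A = π(d/2)² = π(1.7450e-04 m)² = 9.5662e-08 m²
L = m/(density·A) = 0.522/(8940×9.5662e-08) = 610.4 m
R = ρL/A = (1.62×10^-8)(610.4)/(9.5662e-08) = 103.4 Ω
P = I²R = (16.9)² × 103.4 = 29500 W

29500 W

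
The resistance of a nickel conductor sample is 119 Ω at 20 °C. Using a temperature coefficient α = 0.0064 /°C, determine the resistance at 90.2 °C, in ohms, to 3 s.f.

ΔT = 90.2 − 20 = 70.2 °C
R = R₀(1 + αΔT) = 119 × (1 + 0.0064×70.2) = 119 × 1.449 = 172 Ω

172 Ω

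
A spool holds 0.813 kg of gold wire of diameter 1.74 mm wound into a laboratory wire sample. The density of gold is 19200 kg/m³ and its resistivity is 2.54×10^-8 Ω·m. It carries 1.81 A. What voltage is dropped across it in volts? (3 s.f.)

0.344 V

A = π(d/2)² = π(8.7000e-04 m)² = 2.3779e-06 m²
L = m/(density·A) = 0.813/(19200×2.3779e-06) = 17.81 m
R = ρL/A = (2.54×10^-8)(17.81)/(2.3779e-06) = 0.1902 Ω
V = IR = 1.81 × 0.1902 = 0.344 V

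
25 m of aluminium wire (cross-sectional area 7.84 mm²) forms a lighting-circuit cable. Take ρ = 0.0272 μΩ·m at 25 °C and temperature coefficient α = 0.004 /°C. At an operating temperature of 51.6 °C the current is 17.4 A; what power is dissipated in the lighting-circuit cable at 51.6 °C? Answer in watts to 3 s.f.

ρ = 0.0272 μΩ·m = 2.72×10^-8 Ω·m
A = 7.84 mm² = 7.840e-06 m²
R₍25₎ = ρL/A = (2.72×10^-8)(25)/(7.840e-06) = 0.08673 Ω
R₍51.6₎ = R₍25₎(1 + αΔT) = 0.08673 × (1 + 0.004×26.6) = 0.09596 Ω
P = I²R = (17.4)² × 0.09596 = 29.1 W

29.1 W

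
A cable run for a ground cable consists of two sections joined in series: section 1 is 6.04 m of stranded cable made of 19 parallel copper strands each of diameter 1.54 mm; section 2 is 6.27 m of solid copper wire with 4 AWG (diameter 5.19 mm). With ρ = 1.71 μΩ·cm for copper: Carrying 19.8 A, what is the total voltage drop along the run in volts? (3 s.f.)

ρ = 1.71 μΩ·cm = 1.71×10^-8 Ω·m
Section 1: A_strand = π(7.7000e-04)² = 1.863e-06 m²; R₁ = ρL/(N·A_s) = (1.71×10^-8)(6.04)/(19×1.863e-06) = 0.002918 Ω
Section 2: A = π(5.19/2 mm)² = π(2.5950e-03 m)² = 2.116e-05 m²
R₂ = (1.71×10^-8)(6.27)/(2.116e-05) = 0.005068 Ω
R = R₁ + R₂ = 0.007986 Ω
V = IR = 19.8 × 0.007986 = 0.158 V

0.158 V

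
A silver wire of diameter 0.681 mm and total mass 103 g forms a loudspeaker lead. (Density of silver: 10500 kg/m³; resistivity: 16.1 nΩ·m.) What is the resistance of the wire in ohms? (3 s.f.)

1.19 Ω

ρ = 16.1 nΩ·m = 1.61×10^-8 Ω·m
A = π(d/2)² = π(3.4050e-04 m)² = 3.6424e-07 m²
L = m/(density·A) = 0.103/(10500×3.6424e-07) = 26.93 m
R = ρL/A = (1.61×10^-8)(26.93)/(3.6424e-07) = 1.19 Ω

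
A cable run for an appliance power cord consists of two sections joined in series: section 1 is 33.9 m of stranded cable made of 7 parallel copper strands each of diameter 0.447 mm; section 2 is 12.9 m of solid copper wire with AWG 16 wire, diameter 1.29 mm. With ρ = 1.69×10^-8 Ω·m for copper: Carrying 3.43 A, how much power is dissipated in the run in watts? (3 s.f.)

Section 1: A_strand = π(2.2350e-04)² = 1.569e-07 m²; R₁ = ρL/(N·A_s) = (1.69×10^-8)(33.9)/(7×1.569e-07) = 0.5215 Ω
Section 2: A = π(1.29/2 mm)² = π(6.4500e-04 m)² = 1.307e-06 m²
R₂ = (1.69×10^-8)(12.9)/(1.307e-06) = 0.1668 Ω
R = R₁ + R₂ = 0.6883 Ω
P = I²R = (3.43)² × 0.6883 = 8.10 W

8.10 W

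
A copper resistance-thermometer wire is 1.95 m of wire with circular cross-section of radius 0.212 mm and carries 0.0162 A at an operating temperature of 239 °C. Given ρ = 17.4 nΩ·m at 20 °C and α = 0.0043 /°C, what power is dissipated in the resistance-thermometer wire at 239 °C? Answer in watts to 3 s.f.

1.22×10^-4 W

ρ = 17.4 nΩ·m = 1.74×10^-8 Ω·m
A = πr² = π(2.1200e-04 m)² = 1.412e-07 m²
R₍20₎ = ρL/A = (1.74×10^-8)(1.95)/(1.412e-07) = 0.2403 Ω
R₍239₎ = R₍20₎(1 + αΔT) = 0.2403 × (1 + 0.0043×219) = 0.4666 Ω
P = I²R = (0.0162)² × 0.4666 = 1.22×10^-4 W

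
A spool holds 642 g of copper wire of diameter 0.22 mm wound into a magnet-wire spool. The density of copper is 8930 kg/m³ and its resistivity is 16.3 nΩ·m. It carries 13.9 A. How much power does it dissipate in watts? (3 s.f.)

ρ = 16.3 nΩ·m = 1.63×10^-8 Ω·m
A = π(d/2)² = π(1.1000e-04 m)² = 3.8013e-08 m²
L = m/(density·A) = 0.642/(8930×3.8013e-08) = 1891 m
R = ρL/A = (1.63×10^-8)(1891)/(3.8013e-08) = 811 Ω
P = I²R = (13.9)² × 811 = 1.57×10^5 W

1.57×10^5 W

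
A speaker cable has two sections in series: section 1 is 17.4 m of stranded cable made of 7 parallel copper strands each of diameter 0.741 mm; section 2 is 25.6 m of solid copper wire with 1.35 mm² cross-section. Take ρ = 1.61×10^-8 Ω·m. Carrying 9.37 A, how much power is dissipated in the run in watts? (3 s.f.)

35.0 W

Section 1: A_strand = π(3.7050e-04)² = 4.312e-07 m²; R₁ = ρL/(N·A_s) = (1.61×10^-8)(17.4)/(7×4.312e-07) = 0.0928 Ω
Section 2: A = 1.35 mm² = 1.350e-06 m²
R₂ = (1.61×10^-8)(25.6)/(1.350e-06) = 0.3053 Ω
R = R₁ + R₂ = 0.3981 Ω
P = I²R = (9.37)² × 0.3981 = 35.0 W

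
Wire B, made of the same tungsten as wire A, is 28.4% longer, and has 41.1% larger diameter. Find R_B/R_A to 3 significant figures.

R ∝ L/d², so R_B/R_A = (1 + 28.4/100) × (1 + 41.1/100)⁻²
= 1.284 × 0.5023 = 0.645

0.645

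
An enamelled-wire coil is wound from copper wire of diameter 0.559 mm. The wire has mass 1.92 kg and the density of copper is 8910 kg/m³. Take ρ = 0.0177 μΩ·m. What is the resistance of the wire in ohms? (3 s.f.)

63.3 Ω

ρ = 0.0177 μΩ·m = 1.77×10^-8 Ω·m
A = π(d/2)² = π(2.7950e-04 m)² = 2.4542e-07 m²
L = m/(density·A) = 1.92/(8910×2.4542e-07) = 878 m
R = ρL/A = (1.77×10^-8)(878)/(2.4542e-07) = 63.3 Ω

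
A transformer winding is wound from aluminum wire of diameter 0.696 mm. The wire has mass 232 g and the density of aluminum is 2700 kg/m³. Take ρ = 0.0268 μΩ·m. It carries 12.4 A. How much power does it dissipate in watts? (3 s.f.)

ρ = 0.0268 μΩ·m = 2.68×10^-8 Ω·m
A = π(d/2)² = π(3.4800e-04 m)² = 3.8046e-07 m²
L = m/(density·A) = 0.232/(2700×3.8046e-07) = 225.8 m
R = ρL/A = (2.68×10^-8)(225.8)/(3.8046e-07) = 15.91 Ω
P = I²R = (12.4)² × 15.91 = 2450 W

2450 W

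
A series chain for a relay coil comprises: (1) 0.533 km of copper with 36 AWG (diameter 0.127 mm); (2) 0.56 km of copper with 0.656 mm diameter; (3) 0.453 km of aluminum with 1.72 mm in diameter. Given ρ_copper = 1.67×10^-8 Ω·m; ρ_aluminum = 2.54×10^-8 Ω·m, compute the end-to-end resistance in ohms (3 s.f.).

Seg 1: A = π(0.127/2 mm)² = π(6.3500e-05 m)² = 1.267e-08 m²
R_1 = (1.67×10^-8)(533)/(1.267e-08) = 702.7 Ω
Seg 2: A = π(d/2)² = π(3.2800e-04 m)² = 3.380e-07 m²
R_2 = (1.67×10^-8)(560)/(3.380e-07) = 27.67 Ω
Seg 3: A = π(d/2)² = π(8.6000e-04 m)² = 2.324e-06 m²
R_3 = (2.54×10^-8)(453)/(2.324e-06) = 4.952 Ω
R_total = R_1 + R_2 + R_3 = 735 Ω

735 Ω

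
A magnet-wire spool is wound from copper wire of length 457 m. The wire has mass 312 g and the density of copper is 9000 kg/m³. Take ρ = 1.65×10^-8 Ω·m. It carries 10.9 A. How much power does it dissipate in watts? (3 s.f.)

A = m/(density·L) = 0.312/(9000×457) = 7.5857e-08 m²
R = ρL/A = (1.65×10^-8)(457)/(7.5857e-08) = 99.4 Ω
P = I²R = (10.9)² × 99.4 = 11800 W

11800 W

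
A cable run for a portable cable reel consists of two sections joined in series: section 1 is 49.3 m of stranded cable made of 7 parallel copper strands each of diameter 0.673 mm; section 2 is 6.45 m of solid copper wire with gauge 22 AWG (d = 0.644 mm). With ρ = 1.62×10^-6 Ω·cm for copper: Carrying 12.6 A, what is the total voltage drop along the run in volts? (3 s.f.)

8.08 V

ρ = 1.62×10^-6 Ω·cm = 1.62×10^-8 Ω·m
Section 1: A_strand = π(3.3650e-04)² = 3.557e-07 m²; R₁ = ρL/(N·A_s) = (1.62×10^-8)(49.3)/(7×3.557e-07) = 0.3207 Ω
Section 2: A = π(0.644/2 mm)² = π(3.2200e-04 m)² = 3.257e-07 m²
R₂ = (1.62×10^-8)(6.45)/(3.257e-07) = 0.3208 Ω
R = R₁ + R₂ = 0.6415 Ω
V = IR = 12.6 × 0.6415 = 8.08 V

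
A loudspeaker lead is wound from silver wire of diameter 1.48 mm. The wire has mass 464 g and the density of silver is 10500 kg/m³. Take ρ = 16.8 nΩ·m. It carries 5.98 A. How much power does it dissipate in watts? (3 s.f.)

ρ = 16.8 nΩ·m = 1.68×10^-8 Ω·m
A = π(d/2)² = π(7.4000e-04 m)² = 1.7203e-06 m²
L = m/(density·A) = 0.464/(10500×1.7203e-06) = 25.69 m
R = ρL/A = (1.68×10^-8)(25.69)/(1.7203e-06) = 0.2508 Ω
P = I²R = (5.98)² × 0.2508 = 8.97 W

8.97 W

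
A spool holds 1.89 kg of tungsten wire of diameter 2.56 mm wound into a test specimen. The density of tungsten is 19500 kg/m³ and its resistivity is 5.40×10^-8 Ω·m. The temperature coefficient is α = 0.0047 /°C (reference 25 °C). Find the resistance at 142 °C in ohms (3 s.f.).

0.306 Ω

A = π(d/2)² = π(1.2800e-03 m)² = 5.1472e-06 m²
L = m/(density·A) = 1.89/(19500×5.1472e-06) = 18.83 m
R = ρL/A = (5.40×10^-8)(18.83)/(5.1472e-06) = 0.1976 Ω
R(142 °C) = 0.1976 × (1 + 0.0047×117) = 0.306 Ω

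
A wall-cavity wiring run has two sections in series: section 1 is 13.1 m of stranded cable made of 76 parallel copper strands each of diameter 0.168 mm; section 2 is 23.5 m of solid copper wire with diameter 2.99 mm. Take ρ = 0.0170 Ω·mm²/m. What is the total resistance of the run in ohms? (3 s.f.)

ρ = 0.0170 Ω·mm²/m = 1.70×10^-8 Ω·m
Section 1: A_strand = π(8.4000e-05)² = 2.217e-08 m²; R₁ = ρL/(N·A_s) = (1.70×10^-8)(13.1)/(76×2.217e-08) = 0.1322 Ω
Section 2: A = π(d/2)² = π(1.4950e-03 m)² = 7.022e-06 m²
R₂ = (1.70×10^-8)(23.5)/(7.022e-06) = 0.0569 Ω
R = R₁ + R₂ = 0.189 Ω

0.189 Ω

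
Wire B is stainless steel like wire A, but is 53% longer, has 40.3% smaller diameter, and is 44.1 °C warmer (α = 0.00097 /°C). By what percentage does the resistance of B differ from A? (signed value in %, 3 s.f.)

348%

R ∝ ρL/d² with ρ ∝ (1+αΔT), so R_B/R_A = (1 + 53/100) × (1 − 40.3/100)⁻² × (1 + 0.00097×44.1)
= 1.53 × 2.806 × 1.043 = 4.476
(R_B − R_A)/R_A = 4.476 − 1 = 348%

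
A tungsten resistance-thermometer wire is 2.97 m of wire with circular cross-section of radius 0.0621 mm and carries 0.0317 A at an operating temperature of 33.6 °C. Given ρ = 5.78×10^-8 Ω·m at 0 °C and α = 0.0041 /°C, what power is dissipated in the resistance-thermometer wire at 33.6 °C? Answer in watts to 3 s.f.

A = πr² = π(6.2100e-05 m)² = 1.212e-08 m²
R₍0₎ = ρL/A = (5.78×10^-8)(2.97)/(1.212e-08) = 14.17 Ω
R₍33.6₎ = R₍0₎(1 + αΔT) = 14.17 × (1 + 0.0041×33.6) = 16.12 Ω
P = I²R = (0.0317)² × 16.12 = 0.0162 W

0.0162 W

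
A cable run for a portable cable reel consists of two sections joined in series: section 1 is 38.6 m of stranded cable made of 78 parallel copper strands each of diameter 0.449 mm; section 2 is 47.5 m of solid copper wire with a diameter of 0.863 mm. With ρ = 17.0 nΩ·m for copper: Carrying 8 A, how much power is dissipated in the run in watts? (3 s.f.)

ρ = 17.0 nΩ·m = 1.70×10^-8 Ω·m
Section 1: A_strand = π(2.2450e-04)² = 1.583e-07 m²; R₁ = ρL/(N·A_s) = (1.70×10^-8)(38.6)/(78×1.583e-07) = 0.05313 Ω
Section 2: A = π(d/2)² = π(4.3150e-04 m)² = 5.849e-07 m²
R₂ = (1.70×10^-8)(47.5)/(5.849e-07) = 1.38 Ω
R = R₁ + R₂ = 1.434 Ω
P = I²R = (8)² × 1.434 = 91.8 W

91.8 W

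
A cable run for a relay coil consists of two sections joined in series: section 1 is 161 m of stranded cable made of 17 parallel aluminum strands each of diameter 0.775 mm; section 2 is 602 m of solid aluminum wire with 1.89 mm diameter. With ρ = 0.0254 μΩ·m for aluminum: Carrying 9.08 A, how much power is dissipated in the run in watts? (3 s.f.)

ρ = 0.0254 μΩ·m = 2.54×10^-8 Ω·m
Section 1: A_strand = π(3.8750e-04)² = 4.717e-07 m²; R₁ = ρL/(N·A_s) = (2.54×10^-8)(161)/(17×4.717e-07) = 0.5099 Ω
Section 2: A = π(d/2)² = π(9.4500e-04 m)² = 2.806e-06 m²
R₂ = (2.54×10^-8)(602)/(2.806e-06) = 5.45 Ω
R = R₁ + R₂ = 5.96 Ω
P = I²R = (9.08)² × 5.96 = 491 W

491 W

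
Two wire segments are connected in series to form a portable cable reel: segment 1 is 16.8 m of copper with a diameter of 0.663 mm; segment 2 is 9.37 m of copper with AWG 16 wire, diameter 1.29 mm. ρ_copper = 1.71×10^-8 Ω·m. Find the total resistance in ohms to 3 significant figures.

0.955 Ω

Segment 1: A = π(d/2)² = π(3.3150e-04 m)² = 3.452e-07 m²
R₁ = ρL/A = (1.71×10^-8)(16.8)/(3.452e-07) = 0.8321 Ω
Segment 2: A = π(1.29/2 mm)² = π(6.4500e-04 m)² = 1.307e-06 m²
R₂ = (1.71×10^-8)(9.37)/(1.307e-06) = 0.1226 Ω
R = R₁ + R₂ = 0.955 Ω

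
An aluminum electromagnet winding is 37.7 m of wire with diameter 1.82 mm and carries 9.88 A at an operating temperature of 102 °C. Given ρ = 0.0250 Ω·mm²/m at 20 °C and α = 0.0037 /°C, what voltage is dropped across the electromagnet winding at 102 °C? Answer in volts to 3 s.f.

4.67 V

ρ = 0.0250 Ω·mm²/m = 2.50×10^-8 Ω·m
A = π(d/2)² = π(9.1000e-04 m)² = 2.602e-06 m²
R₍20₎ = ρL/A = (2.50×10^-8)(37.7)/(2.602e-06) = 0.3623 Ω
R₍102₎ = R₍20₎(1 + αΔT) = 0.3623 × (1 + 0.0037×82) = 0.4722 Ω
V = IR = 9.88 × 0.4722 = 4.67 V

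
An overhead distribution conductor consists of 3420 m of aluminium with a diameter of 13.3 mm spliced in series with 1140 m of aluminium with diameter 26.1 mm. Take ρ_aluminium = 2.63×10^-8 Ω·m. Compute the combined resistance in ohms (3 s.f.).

0.703 Ω

Segment 1: A = π(d/2)² = π(6.6500e-03 m)² = 1.389e-04 m²
R₁ = ρL/A = (2.63×10^-8)(3420)/(1.389e-04) = 0.6474 Ω
Segment 2: A = π(d/2)² = π(1.3050e-02 m)² = 5.350e-04 m²
R₂ = (2.63×10^-8)(1140)/(5.350e-04) = 0.05604 Ω
R = R₁ + R₂ = 0.703 Ω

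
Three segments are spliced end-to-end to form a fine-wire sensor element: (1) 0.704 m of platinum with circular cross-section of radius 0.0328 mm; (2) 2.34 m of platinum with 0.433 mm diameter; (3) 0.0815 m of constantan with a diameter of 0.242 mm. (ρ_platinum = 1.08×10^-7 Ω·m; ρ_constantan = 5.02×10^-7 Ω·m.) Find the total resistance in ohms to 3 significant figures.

25.1 Ω

Seg 1: A = πr² = π(3.2800e-05 m)² = 3.380e-09 m²
R_1 = (1.08×10^-7)(0.704)/(3.380e-09) = 22.5 Ω
Seg 2: A = π(d/2)² = π(2.1650e-04 m)² = 1.473e-07 m²
R_2 = (1.08×10^-7)(2.34)/(1.473e-07) = 1.716 Ω
Seg 3: A = π(d/2)² = π(1.2100e-04 m)² = 4.600e-08 m²
R_3 = (5.02×10^-7)(0.0815)/(4.600e-08) = 0.8895 Ω
R_total = R_1 + R_2 + R_3 = 25.1 Ω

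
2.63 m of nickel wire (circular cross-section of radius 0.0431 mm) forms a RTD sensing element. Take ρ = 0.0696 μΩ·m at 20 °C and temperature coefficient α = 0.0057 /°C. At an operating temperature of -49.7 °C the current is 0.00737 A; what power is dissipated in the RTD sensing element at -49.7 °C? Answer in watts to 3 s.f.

0.00103 W

ρ = 0.0696 μΩ·m = 6.96×10^-8 Ω·m
A = πr² = π(4.3100e-05 m)² = 5.836e-09 m²
R₍20₎ = ρL/A = (6.96×10^-8)(2.63)/(5.836e-09) = 31.37 Ω
R₍-49.7₎ = R₍20₎(1 + αΔT) = 31.37 × (1 + 0.0057×-69.7) = 18.9 Ω
P = I²R = (0.00737)² × 18.9 = 0.00103 W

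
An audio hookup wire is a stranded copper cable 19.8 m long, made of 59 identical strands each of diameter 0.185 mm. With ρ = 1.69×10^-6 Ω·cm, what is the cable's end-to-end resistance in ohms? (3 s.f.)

ρ = 1.69×10^-6 Ω·cm = 1.69×10^-8 Ω·m
A_strand = π(9.2500e-05 m)² = 2.688e-08 m²
R_strand = ρL/A = (1.69×10^-8)(19.8)/(2.688e-08) = 12.45 Ω
R_total = R_strand/N = 12.45/59 = 0.211 Ω

0.211 Ω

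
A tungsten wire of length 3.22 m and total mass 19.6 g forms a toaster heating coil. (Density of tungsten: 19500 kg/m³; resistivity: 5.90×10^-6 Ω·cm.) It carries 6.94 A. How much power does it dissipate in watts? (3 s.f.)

29.3 W

ρ = 5.90×10^-6 Ω·cm = 5.90×10^-8 Ω·m
A = m/(density·L) = 0.0196/(19500×3.22) = 3.1215e-07 m²
R = ρL/A = (5.90×10^-8)(3.22)/(3.1215e-07) = 0.6086 Ω
P = I²R = (6.94)² × 0.6086 = 29.3 W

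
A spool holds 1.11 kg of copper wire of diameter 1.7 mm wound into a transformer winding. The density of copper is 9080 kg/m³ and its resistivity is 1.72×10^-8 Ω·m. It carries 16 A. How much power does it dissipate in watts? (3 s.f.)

A = π(d/2)² = π(8.5000e-04 m)² = 2.2698e-06 m²
L = m/(density·A) = 1.11/(9080×2.2698e-06) = 53.86 m
R = ρL/A = (1.72×10^-8)(53.86)/(2.2698e-06) = 0.4081 Ω
P = I²R = (16)² × 0.4081 = 104 W

104 W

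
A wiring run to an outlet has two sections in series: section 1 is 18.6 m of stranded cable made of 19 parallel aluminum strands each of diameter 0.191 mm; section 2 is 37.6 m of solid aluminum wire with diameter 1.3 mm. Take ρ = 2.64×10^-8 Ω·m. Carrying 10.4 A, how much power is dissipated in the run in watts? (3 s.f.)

Section 1: A_strand = π(9.5500e-05)² = 2.865e-08 m²; R₁ = ρL/(N·A_s) = (2.64×10^-8)(18.6)/(19×2.865e-08) = 0.902 Ω
Section 2: A = π(d/2)² = π(6.5000e-04 m)² = 1.327e-06 m²
R₂ = (2.64×10^-8)(37.6)/(1.327e-06) = 0.7479 Ω
R = R₁ + R₂ = 1.65 Ω
P = I²R = (10.4)² × 1.65 = 178 W

178 W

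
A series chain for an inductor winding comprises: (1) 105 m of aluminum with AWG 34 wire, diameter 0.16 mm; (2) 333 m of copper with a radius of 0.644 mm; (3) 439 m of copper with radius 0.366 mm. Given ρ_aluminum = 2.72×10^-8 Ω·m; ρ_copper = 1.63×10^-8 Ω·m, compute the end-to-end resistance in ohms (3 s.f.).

Seg 1: A = π(0.16/2 mm)² = π(8.0000e-05 m)² = 2.011e-08 m²
R_1 = (2.72×10^-8)(105)/(2.011e-08) = 142 Ω
Seg 2: A = πr² = π(6.4400e-04 m)² = 1.303e-06 m²
R_2 = (1.63×10^-8)(333)/(1.303e-06) = 4.166 Ω
Seg 3: A = πr² = π(3.6600e-04 m)² = 4.208e-07 m²
R_3 = (1.63×10^-8)(439)/(4.208e-07) = 17 Ω
R_total = R_1 + R_2 + R_3 = 163 Ω

163 Ω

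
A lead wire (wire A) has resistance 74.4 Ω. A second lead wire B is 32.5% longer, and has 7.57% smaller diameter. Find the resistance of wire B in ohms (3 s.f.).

R ∝ L/d², so R_B/R_A = (1 + 32.5/100) × (1 − 7.57/100)⁻²
= 1.325 × 1.171 = 1.551
R_B = 1.551 × 74.4 = 115 Ω

115 Ω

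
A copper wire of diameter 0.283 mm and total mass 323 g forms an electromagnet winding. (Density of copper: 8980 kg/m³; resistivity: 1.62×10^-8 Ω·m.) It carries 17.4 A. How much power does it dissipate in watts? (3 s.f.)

44600 W

A = π(d/2)² = π(1.4150e-04 m)² = 6.2902e-08 m²
L = m/(density·A) = 0.323/(8980×6.2902e-08) = 571.8 m
R = ρL/A = (1.62×10^-8)(571.8)/(6.2902e-08) = 147.3 Ω
P = I²R = (17.4)² × 147.3 = 44600 W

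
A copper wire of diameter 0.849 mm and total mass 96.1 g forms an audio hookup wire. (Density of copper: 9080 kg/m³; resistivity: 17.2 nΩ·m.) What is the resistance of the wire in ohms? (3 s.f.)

ρ = 17.2 nΩ·m = 1.72×10^-8 Ω·m
A = π(d/2)² = π(4.2450e-04 m)² = 5.6612e-07 m²
L = m/(density·A) = 0.0961/(9080×5.6612e-07) = 18.7 m
R = ρL/A = (1.72×10^-8)(18.7)/(5.6612e-07) = 0.568 Ω

0.568 Ω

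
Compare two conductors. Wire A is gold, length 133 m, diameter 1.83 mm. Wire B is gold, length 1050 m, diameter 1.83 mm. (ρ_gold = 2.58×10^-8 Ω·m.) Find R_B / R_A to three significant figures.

7.89

R ∝ ρL/d², so R_B/R_A = (L_B/L_A)
= (1050/133) = 7.89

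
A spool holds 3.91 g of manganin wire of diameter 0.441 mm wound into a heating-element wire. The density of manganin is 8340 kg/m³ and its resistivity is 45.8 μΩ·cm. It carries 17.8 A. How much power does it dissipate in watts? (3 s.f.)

ρ = 45.8 μΩ·cm = 4.58×10^-7 Ω·m
A = π(d/2)² = π(2.2050e-04 m)² = 1.5275e-07 m²
L = m/(density·A) = 0.00391/(8340×1.5275e-07) = 3.069 m
R = ρL/A = (4.58×10^-7)(3.069)/(1.5275e-07) = 9.203 Ω
P = I²R = (17.8)² × 9.203 = 2920 W

2920 W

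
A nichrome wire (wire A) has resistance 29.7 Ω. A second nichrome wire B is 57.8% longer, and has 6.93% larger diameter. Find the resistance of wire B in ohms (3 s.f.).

41.0 Ω

R ∝ L/d², so R_B/R_A = (1 + 57.8/100) × (1 + 6.93/100)⁻²
= 1.578 × 0.8746 = 1.38
R_B = 1.38 × 29.7 = 41.0 Ω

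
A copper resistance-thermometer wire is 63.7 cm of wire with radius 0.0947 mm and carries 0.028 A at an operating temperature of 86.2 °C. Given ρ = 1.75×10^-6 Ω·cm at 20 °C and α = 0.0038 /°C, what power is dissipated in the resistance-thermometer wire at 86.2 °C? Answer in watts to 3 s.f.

3.88×10^-4 W

ρ = 1.75×10^-6 Ω·cm = 1.75×10^-8 Ω·m
A = πr² = π(9.4700e-05 m)² = 2.817e-08 m²
R₍20₎ = ρL/A = (1.75×10^-8)(0.637)/(2.817e-08) = 0.3957 Ω
R₍86.2₎ = R₍20₎(1 + αΔT) = 0.3957 × (1 + 0.0038×66.2) = 0.4952 Ω
P = I²R = (0.028)² × 0.4952 = 3.88×10^-4 W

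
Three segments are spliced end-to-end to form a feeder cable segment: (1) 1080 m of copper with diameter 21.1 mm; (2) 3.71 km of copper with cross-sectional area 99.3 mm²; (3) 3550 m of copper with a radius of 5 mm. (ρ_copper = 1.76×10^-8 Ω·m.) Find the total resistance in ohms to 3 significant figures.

1.51 Ω

Seg 1: A = π(d/2)² = π(1.0550e-02 m)² = 3.497e-04 m²
R_1 = (1.76×10^-8)(1080)/(3.497e-04) = 0.05436 Ω
Seg 2: A = 99.3 mm² = 9.930e-05 m²
R_2 = (1.76×10^-8)(3710)/(9.930e-05) = 0.6576 Ω
Seg 3: A = πr² = π(5.0000e-03 m)² = 7.854e-05 m²
R_3 = (1.76×10^-8)(3550)/(7.854e-05) = 0.7955 Ω
R_total = R_1 + R_2 + R_3 = 1.51 Ω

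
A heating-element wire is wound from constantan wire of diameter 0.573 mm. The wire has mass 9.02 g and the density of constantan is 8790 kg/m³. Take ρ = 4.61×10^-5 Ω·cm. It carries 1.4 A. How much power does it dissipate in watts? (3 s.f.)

13.9 W

ρ = 4.61×10^-5 Ω·cm = 4.61×10^-7 Ω·m
A = π(d/2)² = π(2.8650e-04 m)² = 2.5787e-07 m²
L = m/(density·A) = 0.00902/(8790×2.5787e-07) = 3.979 m
R = ρL/A = (4.61×10^-7)(3.979)/(2.5787e-07) = 7.114 Ω
P = I²R = (1.4)² × 7.114 = 13.9 W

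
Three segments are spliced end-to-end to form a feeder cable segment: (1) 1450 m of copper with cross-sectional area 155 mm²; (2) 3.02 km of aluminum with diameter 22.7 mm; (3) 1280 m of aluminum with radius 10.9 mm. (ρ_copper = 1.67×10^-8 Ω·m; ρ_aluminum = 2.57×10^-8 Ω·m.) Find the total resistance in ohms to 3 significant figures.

0.436 Ω

Seg 1: A = 155 mm² = 1.550e-04 m²
R_1 = (1.67×10^-8)(1450)/(1.550e-04) = 0.1562 Ω
Seg 2: A = π(d/2)² = π(1.1350e-02 m)² = 4.047e-04 m²
R_2 = (2.57×10^-8)(3020)/(4.047e-04) = 0.1918 Ω
Seg 3: A = πr² = π(1.0900e-02 m)² = 3.733e-04 m²
R_3 = (2.57×10^-8)(1280)/(3.733e-04) = 0.08813 Ω
R_total = R_1 + R_2 + R_3 = 0.436 Ω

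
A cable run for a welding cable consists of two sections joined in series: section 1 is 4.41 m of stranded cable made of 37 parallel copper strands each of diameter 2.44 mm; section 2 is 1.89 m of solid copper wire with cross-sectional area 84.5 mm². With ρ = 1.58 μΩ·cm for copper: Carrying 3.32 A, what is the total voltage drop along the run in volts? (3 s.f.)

ρ = 1.58 μΩ·cm = 1.58×10^-8 Ω·m
Section 1: A_strand = π(1.2200e-03)² = 4.676e-06 m²; R₁ = ρL/(N·A_s) = (1.58×10^-8)(4.41)/(37×4.676e-06) = 4.027×10^-4 Ω
Section 2: A = 84.5 mm² = 8.450e-05 m²
R₂ = (1.58×10^-8)(1.89)/(8.450e-05) = 3.534×10^-4 Ω
R = R₁ + R₂ = 7.561×10^-4 Ω
V = IR = 3.32 × 7.561×10^-4 = 0.00251 V

0.00251 V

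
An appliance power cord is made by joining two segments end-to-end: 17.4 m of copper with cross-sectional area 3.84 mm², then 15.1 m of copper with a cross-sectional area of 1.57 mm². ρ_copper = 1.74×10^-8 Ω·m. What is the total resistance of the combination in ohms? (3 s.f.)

0.246 Ω

Segment 1: A = 3.84 mm² = 3.840e-06 m²
R₁ = ρL/A = (1.74×10^-8)(17.4)/(3.840e-06) = 0.07884 Ω
Segment 2: A = 1.57 mm² = 1.570e-06 m²
R₂ = (1.74×10^-8)(15.1)/(1.570e-06) = 0.1674 Ω
R = R₁ + R₂ = 0.246 Ω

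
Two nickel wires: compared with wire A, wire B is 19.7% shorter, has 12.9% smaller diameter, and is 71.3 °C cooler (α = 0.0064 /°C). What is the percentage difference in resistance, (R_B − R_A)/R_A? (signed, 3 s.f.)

-42.5%

R ∝ ρL/d² with ρ ∝ (1+αΔT), so R_B/R_A = (1 − 19.7/100) × (1 − 12.9/100)⁻² × (1 − 0.0064×71.3)
= 0.803 × 1.318 × 0.5437 = 0.5755
(R_B − R_A)/R_A = 0.5755 − 1 = -42.5%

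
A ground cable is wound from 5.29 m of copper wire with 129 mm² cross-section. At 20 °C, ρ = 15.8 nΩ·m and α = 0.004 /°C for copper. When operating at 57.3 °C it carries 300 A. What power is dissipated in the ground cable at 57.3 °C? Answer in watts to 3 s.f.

67.0 W

ρ = 15.8 nΩ·m = 1.58×10^-8 Ω·m
A = 129 mm² = 1.290e-04 m²
R₍20₎ = ρL/A = (1.58×10^-8)(5.29)/(1.290e-04) = 6.479×10^-4 Ω
R₍57.3₎ = R₍20₎(1 + αΔT) = 6.479×10^-4 × (1 + 0.004×37.3) = 7.446×10^-4 Ω
P = I²R = (300)² × 7.446×10^-4 = 67.0 W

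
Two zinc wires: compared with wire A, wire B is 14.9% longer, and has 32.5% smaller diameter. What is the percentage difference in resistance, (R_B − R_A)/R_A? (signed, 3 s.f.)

152%

R ∝ L/d², so R_B/R_A = (1 + 14.9/100) × (1 − 32.5/100)⁻²
= 1.149 × 2.195 = 2.522
(R_B − R_A)/R_A = 2.522 − 1 = 152%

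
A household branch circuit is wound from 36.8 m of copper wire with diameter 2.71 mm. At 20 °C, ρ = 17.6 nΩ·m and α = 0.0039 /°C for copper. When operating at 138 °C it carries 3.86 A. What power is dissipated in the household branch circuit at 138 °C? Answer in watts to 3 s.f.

ρ = 17.6 nΩ·m = 1.76×10^-8 Ω·m
A = π(d/2)² = π(1.3550e-03 m)² = 5.768e-06 m²
R₍20₎ = ρL/A = (1.76×10^-8)(36.8)/(5.768e-06) = 0.1123 Ω
R₍138₎ = R₍20₎(1 + αΔT) = 0.1123 × (1 + 0.0039×118) = 0.164 Ω
P = I²R = (3.86)² × 0.164 = 2.44 W

2.44 W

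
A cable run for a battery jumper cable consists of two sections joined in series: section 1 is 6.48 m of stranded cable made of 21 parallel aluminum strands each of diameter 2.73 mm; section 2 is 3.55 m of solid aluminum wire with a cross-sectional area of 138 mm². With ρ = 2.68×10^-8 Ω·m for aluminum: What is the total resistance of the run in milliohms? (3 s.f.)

2.10 mΩ

Section 1: A_strand = π(1.3650e-03)² = 5.853e-06 m²; R₁ = ρL/(N·A_s) = (2.68×10^-8)(6.48)/(21×5.853e-06) = 0.001413 Ω
Section 2: A = 138 mm² = 1.380e-04 m²
R₂ = (2.68×10^-8)(3.55)/(1.380e-04) = 6.894×10^-4 Ω
R = R₁ + R₂ = 2.10 mΩ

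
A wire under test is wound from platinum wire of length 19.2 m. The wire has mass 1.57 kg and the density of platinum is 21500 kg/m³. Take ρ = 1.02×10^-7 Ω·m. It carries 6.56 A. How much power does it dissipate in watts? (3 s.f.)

A = m/(density·L) = 1.57/(21500×19.2) = 3.8033e-06 m²
R = ρL/A = (1.02×10^-7)(19.2)/(3.8033e-06) = 0.5149 Ω
P = I²R = (6.56)² × 0.5149 = 22.2 W

22.2 W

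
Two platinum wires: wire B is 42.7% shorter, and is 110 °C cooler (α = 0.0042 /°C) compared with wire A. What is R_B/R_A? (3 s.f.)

0.308

R ∝ ρL/d² with ρ ∝ (1+αΔT), so R_B/R_A = (1 − 42.7/100) × (1 − 0.0042×110)
= 0.573 × 0.538 = 0.308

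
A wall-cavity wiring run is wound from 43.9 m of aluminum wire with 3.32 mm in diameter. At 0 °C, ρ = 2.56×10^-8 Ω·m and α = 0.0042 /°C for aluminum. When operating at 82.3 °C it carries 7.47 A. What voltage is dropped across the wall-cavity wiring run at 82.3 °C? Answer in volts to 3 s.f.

A = π(d/2)² = π(1.6600e-03 m)² = 8.657e-06 m²
R₍0₎ = ρL/A = (2.56×10^-8)(43.9)/(8.657e-06) = 0.1298 Ω
R₍82.3₎ = R₍0₎(1 + αΔT) = 0.1298 × (1 + 0.0042×82.3) = 0.1747 Ω
V = IR = 7.47 × 0.1747 = 1.30 V

1.30 V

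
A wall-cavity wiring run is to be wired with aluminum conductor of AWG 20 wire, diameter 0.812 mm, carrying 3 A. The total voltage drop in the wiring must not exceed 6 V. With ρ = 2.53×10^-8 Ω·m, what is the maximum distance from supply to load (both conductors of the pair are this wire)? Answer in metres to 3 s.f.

A = π(0.812/2 mm)² = π(4.0600e-04 m)² = 5.178e-07 m²
L_max = V_max·A/(2·ρI) = (6)(5.178e-07)/(2×2.53×10^-8×3) = 20.5 m

20.5 m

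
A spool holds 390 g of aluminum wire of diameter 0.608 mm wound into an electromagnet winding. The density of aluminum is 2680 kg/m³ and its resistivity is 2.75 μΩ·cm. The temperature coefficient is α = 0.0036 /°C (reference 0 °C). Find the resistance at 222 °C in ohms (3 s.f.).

ρ = 2.75 μΩ·cm = 2.75×10^-8 Ω·m
A = π(d/2)² = π(3.0400e-04 m)² = 2.9033e-07 m²
L = m/(density·A) = 0.39/(2680×2.9033e-07) = 501.2 m
R = ρL/A = (2.75×10^-8)(501.2)/(2.9033e-07) = 47.48 Ω
R(222 °C) = 47.48 × (1 + 0.0036×222) = 85.4 Ω

85.4 Ω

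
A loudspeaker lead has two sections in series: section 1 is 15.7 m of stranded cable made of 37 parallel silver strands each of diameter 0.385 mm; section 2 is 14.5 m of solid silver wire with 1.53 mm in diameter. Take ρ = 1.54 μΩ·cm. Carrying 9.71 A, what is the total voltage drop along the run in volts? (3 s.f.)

ρ = 1.54 μΩ·cm = 1.54×10^-8 Ω·m
Section 1: A_strand = π(1.9250e-04)² = 1.164e-07 m²; R₁ = ρL/(N·A_s) = (1.54×10^-8)(15.7)/(37×1.164e-07) = 0.05613 Ω
Section 2: A = π(d/2)² = π(7.6500e-04 m)² = 1.839e-06 m²
R₂ = (1.54×10^-8)(14.5)/(1.839e-06) = 0.1215 Ω
R = R₁ + R₂ = 0.1776 Ω
V = IR = 9.71 × 0.1776 = 1.72 V

1.72 V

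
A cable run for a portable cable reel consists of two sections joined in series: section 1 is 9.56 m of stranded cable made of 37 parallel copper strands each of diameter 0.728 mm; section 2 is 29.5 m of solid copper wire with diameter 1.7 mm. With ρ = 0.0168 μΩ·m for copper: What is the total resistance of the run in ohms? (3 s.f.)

0.229 Ω

ρ = 0.0168 μΩ·m = 1.68×10^-8 Ω·m
Section 1: A_strand = π(3.6400e-04)² = 4.162e-07 m²; R₁ = ρL/(N·A_s) = (1.68×10^-8)(9.56)/(37×4.162e-07) = 0.01043 Ω
Section 2: A = π(d/2)² = π(8.5000e-04 m)² = 2.270e-06 m²
R₂ = (1.68×10^-8)(29.5)/(2.270e-06) = 0.2183 Ω
R = R₁ + R₂ = 0.229 Ω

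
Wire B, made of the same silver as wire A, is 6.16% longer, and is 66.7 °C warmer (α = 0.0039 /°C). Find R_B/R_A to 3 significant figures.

R ∝ ρL/d² with ρ ∝ (1+αΔT), so R_B/R_A = (1 + 6.16/100) × (1 + 0.0039×66.7)
= 1.062 × 1.26 = 1.34

1.34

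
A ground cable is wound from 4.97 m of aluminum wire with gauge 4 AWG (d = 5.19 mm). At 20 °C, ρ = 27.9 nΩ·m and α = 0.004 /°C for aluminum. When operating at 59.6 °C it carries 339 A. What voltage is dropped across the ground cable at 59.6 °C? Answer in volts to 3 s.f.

2.57 V

ρ = 27.9 nΩ·m = 2.79×10^-8 Ω·m
A = π(5.19/2 mm)² = π(2.5950e-03 m)² = 2.116e-05 m²
R₍20₎ = ρL/A = (2.79×10^-8)(4.97)/(2.116e-05) = 0.006554 Ω
R₍59.6₎ = R₍20₎(1 + αΔT) = 0.006554 × (1 + 0.004×39.6) = 0.007593 Ω
V = IR = 339 × 0.007593 = 2.57 V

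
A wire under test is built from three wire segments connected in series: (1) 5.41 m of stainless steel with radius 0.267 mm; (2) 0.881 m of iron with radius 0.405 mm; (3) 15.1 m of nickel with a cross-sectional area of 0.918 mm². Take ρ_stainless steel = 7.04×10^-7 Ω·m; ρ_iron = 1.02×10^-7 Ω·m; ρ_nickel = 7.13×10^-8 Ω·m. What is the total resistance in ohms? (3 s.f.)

Seg 1: A = πr² = π(2.6700e-04 m)² = 2.240e-07 m²
R_1 = (7.04×10^-7)(5.41)/(2.240e-07) = 17.01 Ω
Seg 2: A = πr² = π(4.0500e-04 m)² = 5.153e-07 m²
R_2 = (1.02×10^-7)(0.881)/(5.153e-07) = 0.1744 Ω
Seg 3: A = 0.918 mm² = 9.180e-07 m²
R_3 = (7.13×10^-8)(15.1)/(9.180e-07) = 1.173 Ω
R_total = R_1 + R_2 + R_3 = 18.4 Ω

18.4 Ω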